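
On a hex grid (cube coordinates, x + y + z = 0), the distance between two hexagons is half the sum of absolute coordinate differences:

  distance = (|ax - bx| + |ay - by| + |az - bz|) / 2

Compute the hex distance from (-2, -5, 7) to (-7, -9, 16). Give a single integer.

Answer: 9

Derivation:
|ax - bx| = |-2 - (-7)| = 5
|ay - by| = |-5 - (-9)| = 4
|az - bz| = |7 - 16| = 9
distance = (5 + 4 + 9) / 2 = 18 / 2 = 9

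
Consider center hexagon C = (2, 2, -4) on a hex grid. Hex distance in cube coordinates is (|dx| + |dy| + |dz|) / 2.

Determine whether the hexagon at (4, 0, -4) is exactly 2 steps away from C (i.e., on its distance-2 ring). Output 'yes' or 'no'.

|px - cx| = |4 - 2| = 2
|py - cy| = |0 - 2| = 2
|pz - cz| = |-4 - (-4)| = 0
distance = (2+2+0)/2 = 4/2 = 2
radius = 2; distance == radius -> yes

Answer: yes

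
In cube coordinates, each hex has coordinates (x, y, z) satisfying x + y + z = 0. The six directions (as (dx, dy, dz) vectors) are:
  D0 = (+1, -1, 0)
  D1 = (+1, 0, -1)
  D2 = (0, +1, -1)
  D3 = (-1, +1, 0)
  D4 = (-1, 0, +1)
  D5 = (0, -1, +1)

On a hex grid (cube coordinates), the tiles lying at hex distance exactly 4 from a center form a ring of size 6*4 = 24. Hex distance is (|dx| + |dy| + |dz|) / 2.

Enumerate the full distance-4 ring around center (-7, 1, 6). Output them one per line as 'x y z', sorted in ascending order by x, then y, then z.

Walk ring at distance 4 from (-7, 1, 6):
Start at center + D4*4 = (-11, 1, 10)
  hex 0: (-11, 1, 10)
  hex 1: (-10, 0, 10)
  hex 2: (-9, -1, 10)
  hex 3: (-8, -2, 10)
  hex 4: (-7, -3, 10)
  hex 5: (-6, -3, 9)
  hex 6: (-5, -3, 8)
  hex 7: (-4, -3, 7)
  hex 8: (-3, -3, 6)
  hex 9: (-3, -2, 5)
  hex 10: (-3, -1, 4)
  hex 11: (-3, 0, 3)
  hex 12: (-3, 1, 2)
  hex 13: (-4, 2, 2)
  hex 14: (-5, 3, 2)
  hex 15: (-6, 4, 2)
  hex 16: (-7, 5, 2)
  hex 17: (-8, 5, 3)
  hex 18: (-9, 5, 4)
  hex 19: (-10, 5, 5)
  hex 20: (-11, 5, 6)
  hex 21: (-11, 4, 7)
  hex 22: (-11, 3, 8)
  hex 23: (-11, 2, 9)
Sorted: 24 hexes.

Answer: -11 1 10
-11 2 9
-11 3 8
-11 4 7
-11 5 6
-10 0 10
-10 5 5
-9 -1 10
-9 5 4
-8 -2 10
-8 5 3
-7 -3 10
-7 5 2
-6 -3 9
-6 4 2
-5 -3 8
-5 3 2
-4 -3 7
-4 2 2
-3 -3 6
-3 -2 5
-3 -1 4
-3 0 3
-3 1 2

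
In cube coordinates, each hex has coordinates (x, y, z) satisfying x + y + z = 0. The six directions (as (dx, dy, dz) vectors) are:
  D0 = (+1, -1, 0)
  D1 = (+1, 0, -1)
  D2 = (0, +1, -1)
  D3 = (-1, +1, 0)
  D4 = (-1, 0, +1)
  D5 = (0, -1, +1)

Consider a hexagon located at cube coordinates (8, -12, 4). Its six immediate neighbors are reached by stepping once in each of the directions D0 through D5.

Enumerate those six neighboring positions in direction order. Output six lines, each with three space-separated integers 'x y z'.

Center: (8, -12, 4). Add each direction:
  D0: (8, -12, 4) + (1, -1, 0) = (9, -13, 4)
  D1: (8, -12, 4) + (1, 0, -1) = (9, -12, 3)
  D2: (8, -12, 4) + (0, 1, -1) = (8, -11, 3)
  D3: (8, -12, 4) + (-1, 1, 0) = (7, -11, 4)
  D4: (8, -12, 4) + (-1, 0, 1) = (7, -12, 5)
  D5: (8, -12, 4) + (0, -1, 1) = (8, -13, 5)

Answer: 9 -13 4
9 -12 3
8 -11 3
7 -11 4
7 -12 5
8 -13 5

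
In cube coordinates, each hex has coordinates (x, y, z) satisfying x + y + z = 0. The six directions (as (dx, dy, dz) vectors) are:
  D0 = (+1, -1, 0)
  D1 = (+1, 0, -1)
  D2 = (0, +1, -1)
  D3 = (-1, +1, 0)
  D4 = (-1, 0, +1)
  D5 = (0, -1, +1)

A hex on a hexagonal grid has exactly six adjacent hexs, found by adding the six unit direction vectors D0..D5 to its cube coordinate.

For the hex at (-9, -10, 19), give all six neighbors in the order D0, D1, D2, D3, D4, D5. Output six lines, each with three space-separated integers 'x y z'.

Center: (-9, -10, 19). Add each direction:
  D0: (-9, -10, 19) + (1, -1, 0) = (-8, -11, 19)
  D1: (-9, -10, 19) + (1, 0, -1) = (-8, -10, 18)
  D2: (-9, -10, 19) + (0, 1, -1) = (-9, -9, 18)
  D3: (-9, -10, 19) + (-1, 1, 0) = (-10, -9, 19)
  D4: (-9, -10, 19) + (-1, 0, 1) = (-10, -10, 20)
  D5: (-9, -10, 19) + (0, -1, 1) = (-9, -11, 20)

Answer: -8 -11 19
-8 -10 18
-9 -9 18
-10 -9 19
-10 -10 20
-9 -11 20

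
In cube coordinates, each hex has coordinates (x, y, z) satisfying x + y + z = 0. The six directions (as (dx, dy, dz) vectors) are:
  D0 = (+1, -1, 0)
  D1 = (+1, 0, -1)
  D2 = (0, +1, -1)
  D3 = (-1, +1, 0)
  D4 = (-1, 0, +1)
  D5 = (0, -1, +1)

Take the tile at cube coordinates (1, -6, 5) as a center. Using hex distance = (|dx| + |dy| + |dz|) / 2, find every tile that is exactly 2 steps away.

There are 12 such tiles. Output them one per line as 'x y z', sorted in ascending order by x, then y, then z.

Walk ring at distance 2 from (1, -6, 5):
Start at center + D4*2 = (-1, -6, 7)
  hex 0: (-1, -6, 7)
  hex 1: (0, -7, 7)
  hex 2: (1, -8, 7)
  hex 3: (2, -8, 6)
  hex 4: (3, -8, 5)
  hex 5: (3, -7, 4)
  hex 6: (3, -6, 3)
  hex 7: (2, -5, 3)
  hex 8: (1, -4, 3)
  hex 9: (0, -4, 4)
  hex 10: (-1, -4, 5)
  hex 11: (-1, -5, 6)
Sorted: 12 hexes.

Answer: -1 -6 7
-1 -5 6
-1 -4 5
0 -7 7
0 -4 4
1 -8 7
1 -4 3
2 -8 6
2 -5 3
3 -8 5
3 -7 4
3 -6 3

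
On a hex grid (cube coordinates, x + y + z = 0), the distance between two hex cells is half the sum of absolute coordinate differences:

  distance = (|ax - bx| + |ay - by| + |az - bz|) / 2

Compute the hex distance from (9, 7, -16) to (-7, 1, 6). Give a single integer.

|ax - bx| = |9 - (-7)| = 16
|ay - by| = |7 - 1| = 6
|az - bz| = |-16 - 6| = 22
distance = (16 + 6 + 22) / 2 = 44 / 2 = 22

Answer: 22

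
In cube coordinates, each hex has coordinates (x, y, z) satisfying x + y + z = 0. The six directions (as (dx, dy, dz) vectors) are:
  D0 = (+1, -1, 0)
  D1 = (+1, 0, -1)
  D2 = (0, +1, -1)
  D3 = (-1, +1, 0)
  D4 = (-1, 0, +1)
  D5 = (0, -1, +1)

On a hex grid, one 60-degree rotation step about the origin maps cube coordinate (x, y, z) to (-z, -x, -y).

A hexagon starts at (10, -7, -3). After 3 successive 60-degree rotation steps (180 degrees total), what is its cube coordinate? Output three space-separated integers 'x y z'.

Answer: -10 7 3

Derivation:
Start: (10, -7, -3)
Step 1: (10, -7, -3) -> (-(-3), -(10), -(-7)) = (3, -10, 7)
Step 2: (3, -10, 7) -> (-(7), -(3), -(-10)) = (-7, -3, 10)
Step 3: (-7, -3, 10) -> (-(10), -(-7), -(-3)) = (-10, 7, 3)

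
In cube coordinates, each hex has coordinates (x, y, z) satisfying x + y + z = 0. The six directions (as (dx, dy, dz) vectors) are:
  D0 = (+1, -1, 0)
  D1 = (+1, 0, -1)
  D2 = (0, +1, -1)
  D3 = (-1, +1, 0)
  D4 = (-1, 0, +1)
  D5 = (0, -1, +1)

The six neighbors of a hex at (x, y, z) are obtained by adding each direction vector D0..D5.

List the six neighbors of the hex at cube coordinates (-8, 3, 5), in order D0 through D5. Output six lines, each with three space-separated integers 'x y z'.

Answer: -7 2 5
-7 3 4
-8 4 4
-9 4 5
-9 3 6
-8 2 6

Derivation:
Center: (-8, 3, 5). Add each direction:
  D0: (-8, 3, 5) + (1, -1, 0) = (-7, 2, 5)
  D1: (-8, 3, 5) + (1, 0, -1) = (-7, 3, 4)
  D2: (-8, 3, 5) + (0, 1, -1) = (-8, 4, 4)
  D3: (-8, 3, 5) + (-1, 1, 0) = (-9, 4, 5)
  D4: (-8, 3, 5) + (-1, 0, 1) = (-9, 3, 6)
  D5: (-8, 3, 5) + (0, -1, 1) = (-8, 2, 6)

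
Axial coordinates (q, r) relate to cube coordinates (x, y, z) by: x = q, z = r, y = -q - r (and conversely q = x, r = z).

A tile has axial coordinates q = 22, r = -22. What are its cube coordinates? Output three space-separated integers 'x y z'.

Answer: 22 0 -22

Derivation:
x = q = 22
z = r = -22
y = -x - z = -(22) - (-22) = 0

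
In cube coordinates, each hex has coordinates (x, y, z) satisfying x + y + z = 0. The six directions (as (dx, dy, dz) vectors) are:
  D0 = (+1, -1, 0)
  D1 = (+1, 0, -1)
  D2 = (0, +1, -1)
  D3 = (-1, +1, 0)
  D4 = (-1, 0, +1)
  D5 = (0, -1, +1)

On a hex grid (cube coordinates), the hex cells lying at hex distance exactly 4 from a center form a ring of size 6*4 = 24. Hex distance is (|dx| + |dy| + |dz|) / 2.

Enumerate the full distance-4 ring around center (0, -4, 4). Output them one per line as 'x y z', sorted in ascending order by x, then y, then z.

Answer: -4 -4 8
-4 -3 7
-4 -2 6
-4 -1 5
-4 0 4
-3 -5 8
-3 0 3
-2 -6 8
-2 0 2
-1 -7 8
-1 0 1
0 -8 8
0 0 0
1 -8 7
1 -1 0
2 -8 6
2 -2 0
3 -8 5
3 -3 0
4 -8 4
4 -7 3
4 -6 2
4 -5 1
4 -4 0

Derivation:
Walk ring at distance 4 from (0, -4, 4):
Start at center + D4*4 = (-4, -4, 8)
  hex 0: (-4, -4, 8)
  hex 1: (-3, -5, 8)
  hex 2: (-2, -6, 8)
  hex 3: (-1, -7, 8)
  hex 4: (0, -8, 8)
  hex 5: (1, -8, 7)
  hex 6: (2, -8, 6)
  hex 7: (3, -8, 5)
  hex 8: (4, -8, 4)
  hex 9: (4, -7, 3)
  hex 10: (4, -6, 2)
  hex 11: (4, -5, 1)
  hex 12: (4, -4, 0)
  hex 13: (3, -3, 0)
  hex 14: (2, -2, 0)
  hex 15: (1, -1, 0)
  hex 16: (0, 0, 0)
  hex 17: (-1, 0, 1)
  hex 18: (-2, 0, 2)
  hex 19: (-3, 0, 3)
  hex 20: (-4, 0, 4)
  hex 21: (-4, -1, 5)
  hex 22: (-4, -2, 6)
  hex 23: (-4, -3, 7)
Sorted: 24 hexes.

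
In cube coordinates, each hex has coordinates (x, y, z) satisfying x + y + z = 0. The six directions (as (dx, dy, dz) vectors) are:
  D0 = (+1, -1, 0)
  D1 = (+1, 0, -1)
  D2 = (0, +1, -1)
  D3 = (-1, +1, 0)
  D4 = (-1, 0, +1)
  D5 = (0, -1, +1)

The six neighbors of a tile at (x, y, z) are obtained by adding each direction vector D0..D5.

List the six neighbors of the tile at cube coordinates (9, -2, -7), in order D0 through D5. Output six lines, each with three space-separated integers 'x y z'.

Answer: 10 -3 -7
10 -2 -8
9 -1 -8
8 -1 -7
8 -2 -6
9 -3 -6

Derivation:
Center: (9, -2, -7). Add each direction:
  D0: (9, -2, -7) + (1, -1, 0) = (10, -3, -7)
  D1: (9, -2, -7) + (1, 0, -1) = (10, -2, -8)
  D2: (9, -2, -7) + (0, 1, -1) = (9, -1, -8)
  D3: (9, -2, -7) + (-1, 1, 0) = (8, -1, -7)
  D4: (9, -2, -7) + (-1, 0, 1) = (8, -2, -6)
  D5: (9, -2, -7) + (0, -1, 1) = (9, -3, -6)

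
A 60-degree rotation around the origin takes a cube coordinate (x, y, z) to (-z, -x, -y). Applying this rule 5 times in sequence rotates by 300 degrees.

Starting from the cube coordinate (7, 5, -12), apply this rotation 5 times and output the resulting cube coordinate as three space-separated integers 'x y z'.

Answer: -5 12 -7

Derivation:
Start: (7, 5, -12)
Step 1: (7, 5, -12) -> (-(-12), -(7), -(5)) = (12, -7, -5)
Step 2: (12, -7, -5) -> (-(-5), -(12), -(-7)) = (5, -12, 7)
Step 3: (5, -12, 7) -> (-(7), -(5), -(-12)) = (-7, -5, 12)
Step 4: (-7, -5, 12) -> (-(12), -(-7), -(-5)) = (-12, 7, 5)
Step 5: (-12, 7, 5) -> (-(5), -(-12), -(7)) = (-5, 12, -7)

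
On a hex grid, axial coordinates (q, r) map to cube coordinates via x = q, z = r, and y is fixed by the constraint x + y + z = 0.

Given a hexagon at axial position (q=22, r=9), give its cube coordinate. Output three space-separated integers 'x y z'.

x = q = 22
z = r = 9
y = -x - z = -(22) - (9) = -31

Answer: 22 -31 9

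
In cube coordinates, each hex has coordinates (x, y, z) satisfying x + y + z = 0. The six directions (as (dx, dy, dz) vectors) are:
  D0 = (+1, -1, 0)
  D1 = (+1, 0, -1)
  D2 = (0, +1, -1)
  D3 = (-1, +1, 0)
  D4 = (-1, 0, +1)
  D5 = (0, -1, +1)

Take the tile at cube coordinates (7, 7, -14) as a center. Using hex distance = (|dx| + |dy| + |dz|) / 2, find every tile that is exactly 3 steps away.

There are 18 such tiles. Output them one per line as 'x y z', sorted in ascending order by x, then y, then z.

Walk ring at distance 3 from (7, 7, -14):
Start at center + D4*3 = (4, 7, -11)
  hex 0: (4, 7, -11)
  hex 1: (5, 6, -11)
  hex 2: (6, 5, -11)
  hex 3: (7, 4, -11)
  hex 4: (8, 4, -12)
  hex 5: (9, 4, -13)
  hex 6: (10, 4, -14)
  hex 7: (10, 5, -15)
  hex 8: (10, 6, -16)
  hex 9: (10, 7, -17)
  hex 10: (9, 8, -17)
  hex 11: (8, 9, -17)
  hex 12: (7, 10, -17)
  hex 13: (6, 10, -16)
  hex 14: (5, 10, -15)
  hex 15: (4, 10, -14)
  hex 16: (4, 9, -13)
  hex 17: (4, 8, -12)
Sorted: 18 hexes.

Answer: 4 7 -11
4 8 -12
4 9 -13
4 10 -14
5 6 -11
5 10 -15
6 5 -11
6 10 -16
7 4 -11
7 10 -17
8 4 -12
8 9 -17
9 4 -13
9 8 -17
10 4 -14
10 5 -15
10 6 -16
10 7 -17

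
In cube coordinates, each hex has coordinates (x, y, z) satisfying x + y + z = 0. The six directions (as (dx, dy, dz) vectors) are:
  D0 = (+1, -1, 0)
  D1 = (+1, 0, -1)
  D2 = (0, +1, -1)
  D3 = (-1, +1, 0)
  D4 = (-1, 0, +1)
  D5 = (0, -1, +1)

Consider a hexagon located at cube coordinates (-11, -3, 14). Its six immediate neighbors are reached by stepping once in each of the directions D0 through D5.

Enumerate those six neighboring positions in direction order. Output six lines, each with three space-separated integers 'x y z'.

Center: (-11, -3, 14). Add each direction:
  D0: (-11, -3, 14) + (1, -1, 0) = (-10, -4, 14)
  D1: (-11, -3, 14) + (1, 0, -1) = (-10, -3, 13)
  D2: (-11, -3, 14) + (0, 1, -1) = (-11, -2, 13)
  D3: (-11, -3, 14) + (-1, 1, 0) = (-12, -2, 14)
  D4: (-11, -3, 14) + (-1, 0, 1) = (-12, -3, 15)
  D5: (-11, -3, 14) + (0, -1, 1) = (-11, -4, 15)

Answer: -10 -4 14
-10 -3 13
-11 -2 13
-12 -2 14
-12 -3 15
-11 -4 15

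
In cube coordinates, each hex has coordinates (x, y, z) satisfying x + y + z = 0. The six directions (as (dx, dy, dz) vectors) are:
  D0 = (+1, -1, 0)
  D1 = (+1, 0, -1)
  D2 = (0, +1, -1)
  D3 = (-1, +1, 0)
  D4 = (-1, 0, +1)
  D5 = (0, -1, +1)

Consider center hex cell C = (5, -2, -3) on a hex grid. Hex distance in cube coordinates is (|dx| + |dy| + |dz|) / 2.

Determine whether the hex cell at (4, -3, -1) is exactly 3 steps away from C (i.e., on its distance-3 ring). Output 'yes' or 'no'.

|px - cx| = |4 - 5| = 1
|py - cy| = |-3 - (-2)| = 1
|pz - cz| = |-1 - (-3)| = 2
distance = (1+1+2)/2 = 4/2 = 2
radius = 3; distance != radius -> no

Answer: no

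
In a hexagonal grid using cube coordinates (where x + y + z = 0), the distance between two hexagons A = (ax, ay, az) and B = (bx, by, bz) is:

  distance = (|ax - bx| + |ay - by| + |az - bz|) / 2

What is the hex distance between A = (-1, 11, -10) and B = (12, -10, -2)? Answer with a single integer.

|ax - bx| = |-1 - 12| = 13
|ay - by| = |11 - (-10)| = 21
|az - bz| = |-10 - (-2)| = 8
distance = (13 + 21 + 8) / 2 = 42 / 2 = 21

Answer: 21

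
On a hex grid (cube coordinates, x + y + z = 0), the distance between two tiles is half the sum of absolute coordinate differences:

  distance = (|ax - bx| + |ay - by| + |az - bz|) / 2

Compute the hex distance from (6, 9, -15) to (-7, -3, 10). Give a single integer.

Answer: 25

Derivation:
|ax - bx| = |6 - (-7)| = 13
|ay - by| = |9 - (-3)| = 12
|az - bz| = |-15 - 10| = 25
distance = (13 + 12 + 25) / 2 = 50 / 2 = 25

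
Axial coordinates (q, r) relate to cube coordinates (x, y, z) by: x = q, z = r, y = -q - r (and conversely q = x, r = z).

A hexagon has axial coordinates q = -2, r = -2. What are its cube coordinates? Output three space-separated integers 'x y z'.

x = q = -2
z = r = -2
y = -x - z = -(-2) - (-2) = 4

Answer: -2 4 -2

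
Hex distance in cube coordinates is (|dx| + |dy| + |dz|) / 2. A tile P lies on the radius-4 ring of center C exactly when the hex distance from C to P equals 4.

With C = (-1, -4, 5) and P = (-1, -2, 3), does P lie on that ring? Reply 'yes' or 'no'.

Answer: no

Derivation:
|px - cx| = |-1 - (-1)| = 0
|py - cy| = |-2 - (-4)| = 2
|pz - cz| = |3 - 5| = 2
distance = (0+2+2)/2 = 4/2 = 2
radius = 4; distance != radius -> no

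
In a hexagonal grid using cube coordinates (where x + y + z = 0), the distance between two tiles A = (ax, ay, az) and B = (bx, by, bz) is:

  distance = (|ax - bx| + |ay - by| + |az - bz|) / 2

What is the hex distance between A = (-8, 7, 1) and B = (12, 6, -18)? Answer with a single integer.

Answer: 20

Derivation:
|ax - bx| = |-8 - 12| = 20
|ay - by| = |7 - 6| = 1
|az - bz| = |1 - (-18)| = 19
distance = (20 + 1 + 19) / 2 = 40 / 2 = 20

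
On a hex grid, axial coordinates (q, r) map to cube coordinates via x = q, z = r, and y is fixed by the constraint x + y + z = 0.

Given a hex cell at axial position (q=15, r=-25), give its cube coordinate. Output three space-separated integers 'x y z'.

x = q = 15
z = r = -25
y = -x - z = -(15) - (-25) = 10

Answer: 15 10 -25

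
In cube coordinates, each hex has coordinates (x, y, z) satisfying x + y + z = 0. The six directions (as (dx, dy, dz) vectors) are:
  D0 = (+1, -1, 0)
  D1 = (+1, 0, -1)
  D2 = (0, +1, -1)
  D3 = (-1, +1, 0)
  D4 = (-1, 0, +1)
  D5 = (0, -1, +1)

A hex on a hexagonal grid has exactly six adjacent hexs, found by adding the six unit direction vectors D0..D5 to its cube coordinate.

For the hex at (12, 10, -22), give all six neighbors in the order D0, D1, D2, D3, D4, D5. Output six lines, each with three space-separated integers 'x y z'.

Center: (12, 10, -22). Add each direction:
  D0: (12, 10, -22) + (1, -1, 0) = (13, 9, -22)
  D1: (12, 10, -22) + (1, 0, -1) = (13, 10, -23)
  D2: (12, 10, -22) + (0, 1, -1) = (12, 11, -23)
  D3: (12, 10, -22) + (-1, 1, 0) = (11, 11, -22)
  D4: (12, 10, -22) + (-1, 0, 1) = (11, 10, -21)
  D5: (12, 10, -22) + (0, -1, 1) = (12, 9, -21)

Answer: 13 9 -22
13 10 -23
12 11 -23
11 11 -22
11 10 -21
12 9 -21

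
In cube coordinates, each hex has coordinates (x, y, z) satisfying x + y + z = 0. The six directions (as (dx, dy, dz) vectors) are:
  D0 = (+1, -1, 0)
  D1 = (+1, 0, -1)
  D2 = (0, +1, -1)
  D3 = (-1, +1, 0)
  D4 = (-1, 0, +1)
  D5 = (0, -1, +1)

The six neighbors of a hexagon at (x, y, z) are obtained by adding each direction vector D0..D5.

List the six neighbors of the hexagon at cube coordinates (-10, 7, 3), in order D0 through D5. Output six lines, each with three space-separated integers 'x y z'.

Center: (-10, 7, 3). Add each direction:
  D0: (-10, 7, 3) + (1, -1, 0) = (-9, 6, 3)
  D1: (-10, 7, 3) + (1, 0, -1) = (-9, 7, 2)
  D2: (-10, 7, 3) + (0, 1, -1) = (-10, 8, 2)
  D3: (-10, 7, 3) + (-1, 1, 0) = (-11, 8, 3)
  D4: (-10, 7, 3) + (-1, 0, 1) = (-11, 7, 4)
  D5: (-10, 7, 3) + (0, -1, 1) = (-10, 6, 4)

Answer: -9 6 3
-9 7 2
-10 8 2
-11 8 3
-11 7 4
-10 6 4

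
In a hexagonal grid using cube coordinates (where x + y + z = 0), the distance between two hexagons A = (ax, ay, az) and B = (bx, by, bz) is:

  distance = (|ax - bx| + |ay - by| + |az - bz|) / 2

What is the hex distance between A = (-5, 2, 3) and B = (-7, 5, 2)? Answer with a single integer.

Answer: 3

Derivation:
|ax - bx| = |-5 - (-7)| = 2
|ay - by| = |2 - 5| = 3
|az - bz| = |3 - 2| = 1
distance = (2 + 3 + 1) / 2 = 6 / 2 = 3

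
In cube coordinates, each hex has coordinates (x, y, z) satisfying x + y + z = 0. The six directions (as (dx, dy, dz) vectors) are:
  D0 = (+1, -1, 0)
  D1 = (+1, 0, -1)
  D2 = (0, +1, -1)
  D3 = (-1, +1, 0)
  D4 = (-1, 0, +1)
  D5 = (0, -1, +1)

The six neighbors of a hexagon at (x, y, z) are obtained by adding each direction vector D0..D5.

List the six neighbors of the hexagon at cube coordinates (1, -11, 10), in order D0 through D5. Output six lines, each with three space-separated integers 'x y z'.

Center: (1, -11, 10). Add each direction:
  D0: (1, -11, 10) + (1, -1, 0) = (2, -12, 10)
  D1: (1, -11, 10) + (1, 0, -1) = (2, -11, 9)
  D2: (1, -11, 10) + (0, 1, -1) = (1, -10, 9)
  D3: (1, -11, 10) + (-1, 1, 0) = (0, -10, 10)
  D4: (1, -11, 10) + (-1, 0, 1) = (0, -11, 11)
  D5: (1, -11, 10) + (0, -1, 1) = (1, -12, 11)

Answer: 2 -12 10
2 -11 9
1 -10 9
0 -10 10
0 -11 11
1 -12 11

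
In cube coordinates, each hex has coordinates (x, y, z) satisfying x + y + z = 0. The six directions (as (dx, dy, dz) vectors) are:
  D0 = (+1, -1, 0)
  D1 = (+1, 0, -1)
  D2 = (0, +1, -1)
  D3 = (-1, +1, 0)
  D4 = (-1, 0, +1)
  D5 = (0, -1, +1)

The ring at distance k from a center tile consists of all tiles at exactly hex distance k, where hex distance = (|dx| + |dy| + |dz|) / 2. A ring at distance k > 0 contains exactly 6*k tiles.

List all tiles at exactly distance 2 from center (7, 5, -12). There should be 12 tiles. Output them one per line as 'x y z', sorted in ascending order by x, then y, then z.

Answer: 5 5 -10
5 6 -11
5 7 -12
6 4 -10
6 7 -13
7 3 -10
7 7 -14
8 3 -11
8 6 -14
9 3 -12
9 4 -13
9 5 -14

Derivation:
Walk ring at distance 2 from (7, 5, -12):
Start at center + D4*2 = (5, 5, -10)
  hex 0: (5, 5, -10)
  hex 1: (6, 4, -10)
  hex 2: (7, 3, -10)
  hex 3: (8, 3, -11)
  hex 4: (9, 3, -12)
  hex 5: (9, 4, -13)
  hex 6: (9, 5, -14)
  hex 7: (8, 6, -14)
  hex 8: (7, 7, -14)
  hex 9: (6, 7, -13)
  hex 10: (5, 7, -12)
  hex 11: (5, 6, -11)
Sorted: 12 hexes.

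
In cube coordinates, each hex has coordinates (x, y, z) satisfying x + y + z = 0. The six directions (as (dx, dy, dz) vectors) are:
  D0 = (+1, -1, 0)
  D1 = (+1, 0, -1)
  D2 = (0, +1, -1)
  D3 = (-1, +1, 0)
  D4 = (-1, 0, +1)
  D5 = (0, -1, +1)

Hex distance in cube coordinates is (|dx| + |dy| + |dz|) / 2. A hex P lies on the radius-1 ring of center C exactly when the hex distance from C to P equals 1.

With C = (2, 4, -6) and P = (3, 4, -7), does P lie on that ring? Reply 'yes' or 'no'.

|px - cx| = |3 - 2| = 1
|py - cy| = |4 - 4| = 0
|pz - cz| = |-7 - (-6)| = 1
distance = (1+0+1)/2 = 2/2 = 1
radius = 1; distance == radius -> yes

Answer: yes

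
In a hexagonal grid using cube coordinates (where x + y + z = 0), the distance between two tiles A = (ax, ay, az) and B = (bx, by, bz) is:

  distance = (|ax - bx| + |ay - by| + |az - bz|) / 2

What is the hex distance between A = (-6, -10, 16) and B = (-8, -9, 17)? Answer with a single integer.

|ax - bx| = |-6 - (-8)| = 2
|ay - by| = |-10 - (-9)| = 1
|az - bz| = |16 - 17| = 1
distance = (2 + 1 + 1) / 2 = 4 / 2 = 2

Answer: 2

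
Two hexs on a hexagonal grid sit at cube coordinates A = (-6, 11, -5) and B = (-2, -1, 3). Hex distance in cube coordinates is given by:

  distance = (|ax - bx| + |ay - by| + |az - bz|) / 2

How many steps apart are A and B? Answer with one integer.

|ax - bx| = |-6 - (-2)| = 4
|ay - by| = |11 - (-1)| = 12
|az - bz| = |-5 - 3| = 8
distance = (4 + 12 + 8) / 2 = 24 / 2 = 12

Answer: 12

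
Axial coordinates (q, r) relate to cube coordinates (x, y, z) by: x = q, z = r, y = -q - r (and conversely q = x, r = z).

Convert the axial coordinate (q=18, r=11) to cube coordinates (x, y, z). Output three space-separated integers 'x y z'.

Answer: 18 -29 11

Derivation:
x = q = 18
z = r = 11
y = -x - z = -(18) - (11) = -29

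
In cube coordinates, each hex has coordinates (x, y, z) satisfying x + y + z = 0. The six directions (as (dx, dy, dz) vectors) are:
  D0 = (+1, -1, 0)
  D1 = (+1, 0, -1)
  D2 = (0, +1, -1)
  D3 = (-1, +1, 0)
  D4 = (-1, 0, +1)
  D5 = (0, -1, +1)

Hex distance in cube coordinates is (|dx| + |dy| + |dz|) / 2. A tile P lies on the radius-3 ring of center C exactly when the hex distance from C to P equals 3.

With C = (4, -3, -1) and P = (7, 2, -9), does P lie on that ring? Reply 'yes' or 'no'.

Answer: no

Derivation:
|px - cx| = |7 - 4| = 3
|py - cy| = |2 - (-3)| = 5
|pz - cz| = |-9 - (-1)| = 8
distance = (3+5+8)/2 = 16/2 = 8
radius = 3; distance != radius -> no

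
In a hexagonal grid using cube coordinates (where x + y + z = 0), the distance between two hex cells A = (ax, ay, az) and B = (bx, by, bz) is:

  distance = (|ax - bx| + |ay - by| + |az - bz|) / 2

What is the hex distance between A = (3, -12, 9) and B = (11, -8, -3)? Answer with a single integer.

|ax - bx| = |3 - 11| = 8
|ay - by| = |-12 - (-8)| = 4
|az - bz| = |9 - (-3)| = 12
distance = (8 + 4 + 12) / 2 = 24 / 2 = 12

Answer: 12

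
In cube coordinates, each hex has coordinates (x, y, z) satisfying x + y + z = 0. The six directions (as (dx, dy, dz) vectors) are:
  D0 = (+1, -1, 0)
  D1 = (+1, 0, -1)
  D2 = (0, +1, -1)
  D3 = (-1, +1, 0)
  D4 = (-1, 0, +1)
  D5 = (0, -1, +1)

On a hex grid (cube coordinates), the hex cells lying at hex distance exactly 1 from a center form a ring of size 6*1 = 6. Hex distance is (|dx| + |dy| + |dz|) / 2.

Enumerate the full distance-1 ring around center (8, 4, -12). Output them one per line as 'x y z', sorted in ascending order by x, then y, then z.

Answer: 7 4 -11
7 5 -12
8 3 -11
8 5 -13
9 3 -12
9 4 -13

Derivation:
Walk ring at distance 1 from (8, 4, -12):
Start at center + D4*1 = (7, 4, -11)
  hex 0: (7, 4, -11)
  hex 1: (8, 3, -11)
  hex 2: (9, 3, -12)
  hex 3: (9, 4, -13)
  hex 4: (8, 5, -13)
  hex 5: (7, 5, -12)
Sorted: 6 hexes.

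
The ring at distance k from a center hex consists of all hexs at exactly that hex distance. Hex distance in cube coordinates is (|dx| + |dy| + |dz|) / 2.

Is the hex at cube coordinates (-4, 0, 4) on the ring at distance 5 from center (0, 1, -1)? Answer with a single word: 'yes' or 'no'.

Answer: yes

Derivation:
|px - cx| = |-4 - 0| = 4
|py - cy| = |0 - 1| = 1
|pz - cz| = |4 - (-1)| = 5
distance = (4+1+5)/2 = 10/2 = 5
radius = 5; distance == radius -> yes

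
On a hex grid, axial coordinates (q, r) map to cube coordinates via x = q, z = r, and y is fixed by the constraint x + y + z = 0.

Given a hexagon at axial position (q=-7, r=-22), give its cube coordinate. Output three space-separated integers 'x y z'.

Answer: -7 29 -22

Derivation:
x = q = -7
z = r = -22
y = -x - z = -(-7) - (-22) = 29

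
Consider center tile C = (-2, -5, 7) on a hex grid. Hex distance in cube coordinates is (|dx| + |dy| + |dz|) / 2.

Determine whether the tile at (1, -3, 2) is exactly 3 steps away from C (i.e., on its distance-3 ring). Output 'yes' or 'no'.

|px - cx| = |1 - (-2)| = 3
|py - cy| = |-3 - (-5)| = 2
|pz - cz| = |2 - 7| = 5
distance = (3+2+5)/2 = 10/2 = 5
radius = 3; distance != radius -> no

Answer: no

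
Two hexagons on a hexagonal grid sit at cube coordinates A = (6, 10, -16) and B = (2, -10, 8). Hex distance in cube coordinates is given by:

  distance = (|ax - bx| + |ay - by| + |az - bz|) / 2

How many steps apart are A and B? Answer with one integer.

|ax - bx| = |6 - 2| = 4
|ay - by| = |10 - (-10)| = 20
|az - bz| = |-16 - 8| = 24
distance = (4 + 20 + 24) / 2 = 48 / 2 = 24

Answer: 24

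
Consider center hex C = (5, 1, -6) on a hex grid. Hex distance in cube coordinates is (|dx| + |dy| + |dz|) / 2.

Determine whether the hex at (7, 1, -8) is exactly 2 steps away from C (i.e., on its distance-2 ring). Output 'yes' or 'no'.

|px - cx| = |7 - 5| = 2
|py - cy| = |1 - 1| = 0
|pz - cz| = |-8 - (-6)| = 2
distance = (2+0+2)/2 = 4/2 = 2
radius = 2; distance == radius -> yes

Answer: yes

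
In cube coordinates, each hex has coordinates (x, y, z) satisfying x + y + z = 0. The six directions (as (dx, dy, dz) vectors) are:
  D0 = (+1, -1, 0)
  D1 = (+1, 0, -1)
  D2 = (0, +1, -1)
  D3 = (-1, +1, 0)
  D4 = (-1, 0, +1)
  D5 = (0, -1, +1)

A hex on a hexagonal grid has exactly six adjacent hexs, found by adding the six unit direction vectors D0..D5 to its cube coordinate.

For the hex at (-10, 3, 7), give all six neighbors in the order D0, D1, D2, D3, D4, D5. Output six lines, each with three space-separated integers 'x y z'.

Answer: -9 2 7
-9 3 6
-10 4 6
-11 4 7
-11 3 8
-10 2 8

Derivation:
Center: (-10, 3, 7). Add each direction:
  D0: (-10, 3, 7) + (1, -1, 0) = (-9, 2, 7)
  D1: (-10, 3, 7) + (1, 0, -1) = (-9, 3, 6)
  D2: (-10, 3, 7) + (0, 1, -1) = (-10, 4, 6)
  D3: (-10, 3, 7) + (-1, 1, 0) = (-11, 4, 7)
  D4: (-10, 3, 7) + (-1, 0, 1) = (-11, 3, 8)
  D5: (-10, 3, 7) + (0, -1, 1) = (-10, 2, 8)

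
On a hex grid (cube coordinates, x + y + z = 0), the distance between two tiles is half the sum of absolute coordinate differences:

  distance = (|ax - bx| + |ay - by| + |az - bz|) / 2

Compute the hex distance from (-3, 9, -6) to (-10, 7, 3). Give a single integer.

|ax - bx| = |-3 - (-10)| = 7
|ay - by| = |9 - 7| = 2
|az - bz| = |-6 - 3| = 9
distance = (7 + 2 + 9) / 2 = 18 / 2 = 9

Answer: 9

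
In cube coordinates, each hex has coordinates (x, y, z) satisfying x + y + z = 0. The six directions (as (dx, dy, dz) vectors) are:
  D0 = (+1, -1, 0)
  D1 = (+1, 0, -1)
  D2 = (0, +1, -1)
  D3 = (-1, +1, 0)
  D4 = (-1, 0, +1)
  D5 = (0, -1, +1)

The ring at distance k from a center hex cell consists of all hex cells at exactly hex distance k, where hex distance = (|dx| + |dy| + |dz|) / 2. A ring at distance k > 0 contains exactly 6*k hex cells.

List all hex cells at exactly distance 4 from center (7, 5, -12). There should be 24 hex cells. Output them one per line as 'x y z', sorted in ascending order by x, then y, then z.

Walk ring at distance 4 from (7, 5, -12):
Start at center + D4*4 = (3, 5, -8)
  hex 0: (3, 5, -8)
  hex 1: (4, 4, -8)
  hex 2: (5, 3, -8)
  hex 3: (6, 2, -8)
  hex 4: (7, 1, -8)
  hex 5: (8, 1, -9)
  hex 6: (9, 1, -10)
  hex 7: (10, 1, -11)
  hex 8: (11, 1, -12)
  hex 9: (11, 2, -13)
  hex 10: (11, 3, -14)
  hex 11: (11, 4, -15)
  hex 12: (11, 5, -16)
  hex 13: (10, 6, -16)
  hex 14: (9, 7, -16)
  hex 15: (8, 8, -16)
  hex 16: (7, 9, -16)
  hex 17: (6, 9, -15)
  hex 18: (5, 9, -14)
  hex 19: (4, 9, -13)
  hex 20: (3, 9, -12)
  hex 21: (3, 8, -11)
  hex 22: (3, 7, -10)
  hex 23: (3, 6, -9)
Sorted: 24 hexes.

Answer: 3 5 -8
3 6 -9
3 7 -10
3 8 -11
3 9 -12
4 4 -8
4 9 -13
5 3 -8
5 9 -14
6 2 -8
6 9 -15
7 1 -8
7 9 -16
8 1 -9
8 8 -16
9 1 -10
9 7 -16
10 1 -11
10 6 -16
11 1 -12
11 2 -13
11 3 -14
11 4 -15
11 5 -16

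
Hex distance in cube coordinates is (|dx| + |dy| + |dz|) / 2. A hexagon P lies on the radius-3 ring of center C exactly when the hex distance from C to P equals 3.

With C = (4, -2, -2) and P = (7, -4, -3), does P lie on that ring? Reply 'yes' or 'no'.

|px - cx| = |7 - 4| = 3
|py - cy| = |-4 - (-2)| = 2
|pz - cz| = |-3 - (-2)| = 1
distance = (3+2+1)/2 = 6/2 = 3
radius = 3; distance == radius -> yes

Answer: yes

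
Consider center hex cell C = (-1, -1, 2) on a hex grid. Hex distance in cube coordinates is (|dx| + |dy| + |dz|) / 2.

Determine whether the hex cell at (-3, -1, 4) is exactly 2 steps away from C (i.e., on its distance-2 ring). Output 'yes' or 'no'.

Answer: yes

Derivation:
|px - cx| = |-3 - (-1)| = 2
|py - cy| = |-1 - (-1)| = 0
|pz - cz| = |4 - 2| = 2
distance = (2+0+2)/2 = 4/2 = 2
radius = 2; distance == radius -> yes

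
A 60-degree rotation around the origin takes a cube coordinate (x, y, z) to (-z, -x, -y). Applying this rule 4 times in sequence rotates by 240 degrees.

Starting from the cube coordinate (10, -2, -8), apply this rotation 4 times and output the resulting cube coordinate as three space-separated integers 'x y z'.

Answer: -8 10 -2

Derivation:
Start: (10, -2, -8)
Step 1: (10, -2, -8) -> (-(-8), -(10), -(-2)) = (8, -10, 2)
Step 2: (8, -10, 2) -> (-(2), -(8), -(-10)) = (-2, -8, 10)
Step 3: (-2, -8, 10) -> (-(10), -(-2), -(-8)) = (-10, 2, 8)
Step 4: (-10, 2, 8) -> (-(8), -(-10), -(2)) = (-8, 10, -2)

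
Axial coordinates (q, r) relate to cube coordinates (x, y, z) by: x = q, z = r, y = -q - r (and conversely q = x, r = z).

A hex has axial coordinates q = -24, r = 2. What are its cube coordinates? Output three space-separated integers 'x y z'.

Answer: -24 22 2

Derivation:
x = q = -24
z = r = 2
y = -x - z = -(-24) - (2) = 22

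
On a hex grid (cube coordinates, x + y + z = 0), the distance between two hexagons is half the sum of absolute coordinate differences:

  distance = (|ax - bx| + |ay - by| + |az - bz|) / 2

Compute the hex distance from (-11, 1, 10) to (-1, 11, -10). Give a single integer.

|ax - bx| = |-11 - (-1)| = 10
|ay - by| = |1 - 11| = 10
|az - bz| = |10 - (-10)| = 20
distance = (10 + 10 + 20) / 2 = 40 / 2 = 20

Answer: 20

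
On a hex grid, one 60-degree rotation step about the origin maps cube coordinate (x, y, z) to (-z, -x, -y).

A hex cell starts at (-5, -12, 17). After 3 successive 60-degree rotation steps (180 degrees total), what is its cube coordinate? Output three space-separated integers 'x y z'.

Answer: 5 12 -17

Derivation:
Start: (-5, -12, 17)
Step 1: (-5, -12, 17) -> (-(17), -(-5), -(-12)) = (-17, 5, 12)
Step 2: (-17, 5, 12) -> (-(12), -(-17), -(5)) = (-12, 17, -5)
Step 3: (-12, 17, -5) -> (-(-5), -(-12), -(17)) = (5, 12, -17)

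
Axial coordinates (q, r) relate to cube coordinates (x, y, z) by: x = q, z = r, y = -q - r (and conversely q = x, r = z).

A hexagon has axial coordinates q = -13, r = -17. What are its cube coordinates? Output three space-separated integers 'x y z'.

x = q = -13
z = r = -17
y = -x - z = -(-13) - (-17) = 30

Answer: -13 30 -17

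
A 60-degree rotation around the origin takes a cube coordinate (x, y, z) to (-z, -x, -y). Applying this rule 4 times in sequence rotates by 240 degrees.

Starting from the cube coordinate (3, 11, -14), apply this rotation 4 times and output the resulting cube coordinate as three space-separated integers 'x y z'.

Answer: -14 3 11

Derivation:
Start: (3, 11, -14)
Step 1: (3, 11, -14) -> (-(-14), -(3), -(11)) = (14, -3, -11)
Step 2: (14, -3, -11) -> (-(-11), -(14), -(-3)) = (11, -14, 3)
Step 3: (11, -14, 3) -> (-(3), -(11), -(-14)) = (-3, -11, 14)
Step 4: (-3, -11, 14) -> (-(14), -(-3), -(-11)) = (-14, 3, 11)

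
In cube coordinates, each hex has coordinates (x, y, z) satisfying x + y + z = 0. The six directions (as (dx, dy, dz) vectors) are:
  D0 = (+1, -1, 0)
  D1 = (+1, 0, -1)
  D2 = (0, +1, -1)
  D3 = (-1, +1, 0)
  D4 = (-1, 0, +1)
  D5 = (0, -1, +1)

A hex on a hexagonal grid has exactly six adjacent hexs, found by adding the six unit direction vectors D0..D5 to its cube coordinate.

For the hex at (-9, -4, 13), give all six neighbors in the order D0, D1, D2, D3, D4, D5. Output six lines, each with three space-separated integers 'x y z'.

Center: (-9, -4, 13). Add each direction:
  D0: (-9, -4, 13) + (1, -1, 0) = (-8, -5, 13)
  D1: (-9, -4, 13) + (1, 0, -1) = (-8, -4, 12)
  D2: (-9, -4, 13) + (0, 1, -1) = (-9, -3, 12)
  D3: (-9, -4, 13) + (-1, 1, 0) = (-10, -3, 13)
  D4: (-9, -4, 13) + (-1, 0, 1) = (-10, -4, 14)
  D5: (-9, -4, 13) + (0, -1, 1) = (-9, -5, 14)

Answer: -8 -5 13
-8 -4 12
-9 -3 12
-10 -3 13
-10 -4 14
-9 -5 14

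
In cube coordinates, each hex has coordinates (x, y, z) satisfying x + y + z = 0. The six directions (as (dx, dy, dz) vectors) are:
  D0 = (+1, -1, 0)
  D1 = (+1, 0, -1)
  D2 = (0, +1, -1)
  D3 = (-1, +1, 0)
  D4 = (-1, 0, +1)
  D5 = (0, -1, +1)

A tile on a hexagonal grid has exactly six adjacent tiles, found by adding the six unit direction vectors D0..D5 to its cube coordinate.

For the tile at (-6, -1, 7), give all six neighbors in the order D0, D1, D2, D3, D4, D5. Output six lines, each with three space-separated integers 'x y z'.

Center: (-6, -1, 7). Add each direction:
  D0: (-6, -1, 7) + (1, -1, 0) = (-5, -2, 7)
  D1: (-6, -1, 7) + (1, 0, -1) = (-5, -1, 6)
  D2: (-6, -1, 7) + (0, 1, -1) = (-6, 0, 6)
  D3: (-6, -1, 7) + (-1, 1, 0) = (-7, 0, 7)
  D4: (-6, -1, 7) + (-1, 0, 1) = (-7, -1, 8)
  D5: (-6, -1, 7) + (0, -1, 1) = (-6, -2, 8)

Answer: -5 -2 7
-5 -1 6
-6 0 6
-7 0 7
-7 -1 8
-6 -2 8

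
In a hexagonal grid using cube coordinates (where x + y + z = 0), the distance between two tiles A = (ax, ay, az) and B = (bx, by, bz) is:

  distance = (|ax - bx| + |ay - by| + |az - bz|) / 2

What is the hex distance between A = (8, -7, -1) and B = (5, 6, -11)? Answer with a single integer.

Answer: 13

Derivation:
|ax - bx| = |8 - 5| = 3
|ay - by| = |-7 - 6| = 13
|az - bz| = |-1 - (-11)| = 10
distance = (3 + 13 + 10) / 2 = 26 / 2 = 13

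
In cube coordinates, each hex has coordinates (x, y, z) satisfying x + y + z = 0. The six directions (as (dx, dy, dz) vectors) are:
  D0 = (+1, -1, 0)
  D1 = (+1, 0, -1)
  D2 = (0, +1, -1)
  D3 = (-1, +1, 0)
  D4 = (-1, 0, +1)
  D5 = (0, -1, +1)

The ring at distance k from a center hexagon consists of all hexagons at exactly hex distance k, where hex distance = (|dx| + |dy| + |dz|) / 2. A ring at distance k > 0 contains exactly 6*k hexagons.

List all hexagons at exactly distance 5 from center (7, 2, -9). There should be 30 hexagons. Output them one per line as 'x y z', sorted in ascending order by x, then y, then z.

Walk ring at distance 5 from (7, 2, -9):
Start at center + D4*5 = (2, 2, -4)
  hex 0: (2, 2, -4)
  hex 1: (3, 1, -4)
  hex 2: (4, 0, -4)
  hex 3: (5, -1, -4)
  hex 4: (6, -2, -4)
  hex 5: (7, -3, -4)
  hex 6: (8, -3, -5)
  hex 7: (9, -3, -6)
  hex 8: (10, -3, -7)
  hex 9: (11, -3, -8)
  hex 10: (12, -3, -9)
  hex 11: (12, -2, -10)
  hex 12: (12, -1, -11)
  hex 13: (12, 0, -12)
  hex 14: (12, 1, -13)
  hex 15: (12, 2, -14)
  hex 16: (11, 3, -14)
  hex 17: (10, 4, -14)
  hex 18: (9, 5, -14)
  hex 19: (8, 6, -14)
  hex 20: (7, 7, -14)
  hex 21: (6, 7, -13)
  hex 22: (5, 7, -12)
  hex 23: (4, 7, -11)
  hex 24: (3, 7, -10)
  hex 25: (2, 7, -9)
  hex 26: (2, 6, -8)
  hex 27: (2, 5, -7)
  hex 28: (2, 4, -6)
  hex 29: (2, 3, -5)
Sorted: 30 hexes.

Answer: 2 2 -4
2 3 -5
2 4 -6
2 5 -7
2 6 -8
2 7 -9
3 1 -4
3 7 -10
4 0 -4
4 7 -11
5 -1 -4
5 7 -12
6 -2 -4
6 7 -13
7 -3 -4
7 7 -14
8 -3 -5
8 6 -14
9 -3 -6
9 5 -14
10 -3 -7
10 4 -14
11 -3 -8
11 3 -14
12 -3 -9
12 -2 -10
12 -1 -11
12 0 -12
12 1 -13
12 2 -14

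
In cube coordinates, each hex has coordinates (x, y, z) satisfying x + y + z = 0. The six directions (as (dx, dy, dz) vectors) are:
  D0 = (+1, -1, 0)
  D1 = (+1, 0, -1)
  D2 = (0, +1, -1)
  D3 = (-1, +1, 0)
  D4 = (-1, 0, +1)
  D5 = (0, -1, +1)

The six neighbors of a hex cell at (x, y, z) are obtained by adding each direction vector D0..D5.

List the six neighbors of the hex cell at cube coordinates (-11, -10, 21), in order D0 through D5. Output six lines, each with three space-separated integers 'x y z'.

Answer: -10 -11 21
-10 -10 20
-11 -9 20
-12 -9 21
-12 -10 22
-11 -11 22

Derivation:
Center: (-11, -10, 21). Add each direction:
  D0: (-11, -10, 21) + (1, -1, 0) = (-10, -11, 21)
  D1: (-11, -10, 21) + (1, 0, -1) = (-10, -10, 20)
  D2: (-11, -10, 21) + (0, 1, -1) = (-11, -9, 20)
  D3: (-11, -10, 21) + (-1, 1, 0) = (-12, -9, 21)
  D4: (-11, -10, 21) + (-1, 0, 1) = (-12, -10, 22)
  D5: (-11, -10, 21) + (0, -1, 1) = (-11, -11, 22)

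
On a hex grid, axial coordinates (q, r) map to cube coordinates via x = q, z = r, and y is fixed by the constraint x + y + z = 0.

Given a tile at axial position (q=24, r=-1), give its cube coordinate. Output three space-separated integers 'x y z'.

x = q = 24
z = r = -1
y = -x - z = -(24) - (-1) = -23

Answer: 24 -23 -1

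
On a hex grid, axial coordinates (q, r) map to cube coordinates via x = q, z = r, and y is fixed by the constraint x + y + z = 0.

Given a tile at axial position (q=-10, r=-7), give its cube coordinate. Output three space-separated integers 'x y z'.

Answer: -10 17 -7

Derivation:
x = q = -10
z = r = -7
y = -x - z = -(-10) - (-7) = 17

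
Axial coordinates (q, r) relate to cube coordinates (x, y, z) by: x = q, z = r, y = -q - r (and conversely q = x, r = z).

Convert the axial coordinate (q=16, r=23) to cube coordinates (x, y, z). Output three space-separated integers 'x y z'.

x = q = 16
z = r = 23
y = -x - z = -(16) - (23) = -39

Answer: 16 -39 23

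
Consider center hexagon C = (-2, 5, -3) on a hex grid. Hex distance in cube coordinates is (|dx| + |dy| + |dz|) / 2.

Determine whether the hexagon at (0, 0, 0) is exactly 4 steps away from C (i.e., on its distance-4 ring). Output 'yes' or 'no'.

|px - cx| = |0 - (-2)| = 2
|py - cy| = |0 - 5| = 5
|pz - cz| = |0 - (-3)| = 3
distance = (2+5+3)/2 = 10/2 = 5
radius = 4; distance != radius -> no

Answer: no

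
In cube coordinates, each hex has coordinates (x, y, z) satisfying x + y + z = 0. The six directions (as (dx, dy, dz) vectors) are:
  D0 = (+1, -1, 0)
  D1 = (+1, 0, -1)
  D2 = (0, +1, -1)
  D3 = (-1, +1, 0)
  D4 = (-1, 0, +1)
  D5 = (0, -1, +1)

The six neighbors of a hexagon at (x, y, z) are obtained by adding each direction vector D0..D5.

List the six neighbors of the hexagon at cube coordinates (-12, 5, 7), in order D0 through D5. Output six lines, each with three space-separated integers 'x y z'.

Center: (-12, 5, 7). Add each direction:
  D0: (-12, 5, 7) + (1, -1, 0) = (-11, 4, 7)
  D1: (-12, 5, 7) + (1, 0, -1) = (-11, 5, 6)
  D2: (-12, 5, 7) + (0, 1, -1) = (-12, 6, 6)
  D3: (-12, 5, 7) + (-1, 1, 0) = (-13, 6, 7)
  D4: (-12, 5, 7) + (-1, 0, 1) = (-13, 5, 8)
  D5: (-12, 5, 7) + (0, -1, 1) = (-12, 4, 8)

Answer: -11 4 7
-11 5 6
-12 6 6
-13 6 7
-13 5 8
-12 4 8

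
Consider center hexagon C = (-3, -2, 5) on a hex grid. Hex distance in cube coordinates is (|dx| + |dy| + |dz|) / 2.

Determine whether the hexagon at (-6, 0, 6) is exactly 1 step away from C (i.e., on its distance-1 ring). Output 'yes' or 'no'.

Answer: no

Derivation:
|px - cx| = |-6 - (-3)| = 3
|py - cy| = |0 - (-2)| = 2
|pz - cz| = |6 - 5| = 1
distance = (3+2+1)/2 = 6/2 = 3
radius = 1; distance != radius -> no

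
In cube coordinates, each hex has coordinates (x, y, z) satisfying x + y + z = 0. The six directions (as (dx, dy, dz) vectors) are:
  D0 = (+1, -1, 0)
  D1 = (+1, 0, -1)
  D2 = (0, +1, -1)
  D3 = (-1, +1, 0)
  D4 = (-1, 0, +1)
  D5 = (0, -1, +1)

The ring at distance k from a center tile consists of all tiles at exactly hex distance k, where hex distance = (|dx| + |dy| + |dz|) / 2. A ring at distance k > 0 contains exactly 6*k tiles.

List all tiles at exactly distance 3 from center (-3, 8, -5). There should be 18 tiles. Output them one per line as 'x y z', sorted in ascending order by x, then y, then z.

Walk ring at distance 3 from (-3, 8, -5):
Start at center + D4*3 = (-6, 8, -2)
  hex 0: (-6, 8, -2)
  hex 1: (-5, 7, -2)
  hex 2: (-4, 6, -2)
  hex 3: (-3, 5, -2)
  hex 4: (-2, 5, -3)
  hex 5: (-1, 5, -4)
  hex 6: (0, 5, -5)
  hex 7: (0, 6, -6)
  hex 8: (0, 7, -7)
  hex 9: (0, 8, -8)
  hex 10: (-1, 9, -8)
  hex 11: (-2, 10, -8)
  hex 12: (-3, 11, -8)
  hex 13: (-4, 11, -7)
  hex 14: (-5, 11, -6)
  hex 15: (-6, 11, -5)
  hex 16: (-6, 10, -4)
  hex 17: (-6, 9, -3)
Sorted: 18 hexes.

Answer: -6 8 -2
-6 9 -3
-6 10 -4
-6 11 -5
-5 7 -2
-5 11 -6
-4 6 -2
-4 11 -7
-3 5 -2
-3 11 -8
-2 5 -3
-2 10 -8
-1 5 -4
-1 9 -8
0 5 -5
0 6 -6
0 7 -7
0 8 -8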